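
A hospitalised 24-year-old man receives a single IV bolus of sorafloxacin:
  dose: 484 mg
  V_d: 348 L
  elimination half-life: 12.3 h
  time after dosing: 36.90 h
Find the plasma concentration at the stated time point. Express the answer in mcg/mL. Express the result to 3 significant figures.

C₀ = Dose / Vd = 484.0 / 348 = 1.391 mg/L
k = ln2 / t½ = 0.693147 / 12.3 = 0.05635 h⁻¹
t / t½ = 36.90 / 12.3 = 3 half-lives
C = C₀ × (1/2)^3 = 1.391 × 0.1250 = 0.1739 mg/L
(0.1739 mg/L = 0.1739 mcg/mL)

0.174 mcg/mL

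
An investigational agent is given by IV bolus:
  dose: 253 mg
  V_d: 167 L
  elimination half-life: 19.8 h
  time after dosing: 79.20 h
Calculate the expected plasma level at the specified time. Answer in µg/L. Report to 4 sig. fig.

C₀ = Dose / Vd = 253.0 / 167 = 1.515 mg/L
k = ln2 / t½ = 0.693147 / 19.8 = 0.03501 h⁻¹
t / t½ = 79.20 / 19.8 = 4 half-lives
C = C₀ × (1/2)^4 = 1.515 × 0.06250 = 0.09469 mg/L
Convert: 0.09469 mg/L × 1000 = 94.69 µg/L

94.69 µg/L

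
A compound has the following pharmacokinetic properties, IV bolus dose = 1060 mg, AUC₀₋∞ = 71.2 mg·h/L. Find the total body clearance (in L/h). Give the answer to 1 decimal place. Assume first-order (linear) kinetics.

CL = Dose / AUC = 1060 / 71.2 = 14.89 L/h

14.9 L/h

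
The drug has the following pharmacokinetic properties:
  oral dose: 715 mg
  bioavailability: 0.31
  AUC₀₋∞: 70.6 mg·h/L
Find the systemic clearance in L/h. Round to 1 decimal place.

3.1 L/h

CL = F·Dose / AUC = 0.31 × 715 / 70.6 = 3.140 L/h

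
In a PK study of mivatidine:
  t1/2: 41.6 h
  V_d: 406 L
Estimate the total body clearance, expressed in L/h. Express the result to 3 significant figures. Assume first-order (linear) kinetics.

6.76 L/h

k = ln2 / t½ = 0.693147 / 41.6 = 0.01666 h⁻¹
CL = k × Vd = 0.01666 × 406 = 6.764 L/h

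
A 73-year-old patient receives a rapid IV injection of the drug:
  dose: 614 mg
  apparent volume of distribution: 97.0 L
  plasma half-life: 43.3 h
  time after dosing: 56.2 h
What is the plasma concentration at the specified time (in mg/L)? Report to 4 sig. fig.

2.574 mg/L

C₀ = Dose / Vd = 614.0 / 97.0 = 6.330 mg/L
k = ln2 / t½ = 0.693147 / 43.3 = 0.01601 h⁻¹
C = C₀ · e^(−k·t) = 6.330 × e^(−0.01601 × 56.2)
  = 6.330 × 0.4067 = 2.574 mg/L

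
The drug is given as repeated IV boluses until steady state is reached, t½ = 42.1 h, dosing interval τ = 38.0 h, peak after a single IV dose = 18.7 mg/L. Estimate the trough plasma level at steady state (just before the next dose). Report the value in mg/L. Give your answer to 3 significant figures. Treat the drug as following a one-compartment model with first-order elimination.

k = ln2 / t½ = 0.693147 / 42.1 = 0.01646 h⁻¹
e^(−kτ) = e^(−0.01646 × 38.0) = 0.5350
Accumulation ratio R = 1 / (1 − e^(−kτ)) = 1 / (1 − 0.5350) = 2.151
Steady-state trough = C₀ × R × e^(−kτ) = 18.7 × 2.151 × 0.5350 = 21.52 mg/L

21.5 mg/L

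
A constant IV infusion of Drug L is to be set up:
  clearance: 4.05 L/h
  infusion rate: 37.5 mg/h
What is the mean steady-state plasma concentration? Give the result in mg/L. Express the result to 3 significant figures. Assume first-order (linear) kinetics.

At steady state Css = R₀ / CL = 37.5 / 4.050 = 9.259 mg/L

9.26 mg/L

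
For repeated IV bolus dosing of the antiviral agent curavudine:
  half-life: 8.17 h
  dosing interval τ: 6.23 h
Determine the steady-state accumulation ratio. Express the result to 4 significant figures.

2.436

k = ln2 / t½ = 0.693147 / 8.17 = 0.08484 h⁻¹
e^(−kτ) = e^(−0.08484 × 6.23) = 0.5895
Accumulation ratio R = 1 / (1 − e^(−kτ)) = 1 / (1 − 0.5895) = 2.436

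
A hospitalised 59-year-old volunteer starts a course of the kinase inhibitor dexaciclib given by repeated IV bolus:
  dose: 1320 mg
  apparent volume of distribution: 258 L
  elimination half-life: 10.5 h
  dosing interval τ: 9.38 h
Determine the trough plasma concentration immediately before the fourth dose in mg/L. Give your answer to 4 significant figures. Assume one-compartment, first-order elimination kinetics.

5.036 mg/L

C₀ per dose = Dose / Vd = 1320 / 258 = 5.116 mg/L
k = ln2 / t½ = 0.693147 / 10.5 = 0.06601 h⁻¹
Fraction remaining after one interval: r = e^(−kτ) = e^(−0.06601 × 9.38) = 0.5384
Before dose 4, 3 doses have been given (aged 1τ, 2τ, 3τ).
C_trough = C₀ × (r + r² + … + r^3) = C₀ × r(1−r^3)/(1−r)
        = 5.116 × 0.5384 × (1 − 0.1561) / (1 − 0.5384) = 5.036 mg/L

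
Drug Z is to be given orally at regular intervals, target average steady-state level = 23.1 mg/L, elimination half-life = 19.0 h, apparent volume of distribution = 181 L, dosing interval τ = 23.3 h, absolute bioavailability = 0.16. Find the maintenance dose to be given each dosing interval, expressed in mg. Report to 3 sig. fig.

k = ln2 / t½ = 0.693147 / 19.0 = 0.03648 h⁻¹
CL = k × Vd = 0.03648 × 181 = 6.603 L/h
At steady state, F × (Dose/τ) = Css × CL.
Dose = Css × CL × τ / F = 23.1 × 6.603 × 23.3 / 0.16 = 22210 mg

22200 mg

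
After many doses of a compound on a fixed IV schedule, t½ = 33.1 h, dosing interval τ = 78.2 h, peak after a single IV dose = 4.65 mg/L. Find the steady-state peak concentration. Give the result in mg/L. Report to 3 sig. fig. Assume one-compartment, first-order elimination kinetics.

k = ln2 / t½ = 0.693147 / 33.1 = 0.02094 h⁻¹
e^(−kτ) = e^(−0.02094 × 78.2) = 0.1945
Accumulation ratio R = 1 / (1 − e^(−kτ)) = 1 / (1 − 0.1945) = 1.241
Steady-state peak = C₀ × R = 4.65 × 1.241 = 5.771 mg/L

5.77 mg/L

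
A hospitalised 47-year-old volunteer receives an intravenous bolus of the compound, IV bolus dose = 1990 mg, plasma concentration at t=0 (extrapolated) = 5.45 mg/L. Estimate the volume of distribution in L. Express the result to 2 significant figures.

Vd = Dose / C₀ = 1990 / 5.45 = 365.1 L

370 L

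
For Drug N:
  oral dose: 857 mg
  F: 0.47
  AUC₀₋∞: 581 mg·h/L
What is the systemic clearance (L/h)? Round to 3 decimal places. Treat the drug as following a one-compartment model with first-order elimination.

CL = F·Dose / AUC = 0.47 × 857 / 581 = 0.6933 L/h

0.693 L/h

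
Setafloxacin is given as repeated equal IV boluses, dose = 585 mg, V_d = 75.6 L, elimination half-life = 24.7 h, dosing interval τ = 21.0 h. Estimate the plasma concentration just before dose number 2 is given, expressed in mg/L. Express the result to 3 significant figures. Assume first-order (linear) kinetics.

C₀ per dose = Dose / Vd = 585 / 75.6 = 7.738 mg/L
k = ln2 / t½ = 0.693147 / 24.7 = 0.02806 h⁻¹
Fraction remaining after one interval: r = e^(−kτ) = e^(−0.02806 × 21.0) = 0.5547
Before dose 2, 1 dose has been given (aged 1τ).
C_trough = C₀ × r = 7.738 × 0.5547 = 4.292 mg/L

4.29 mg/L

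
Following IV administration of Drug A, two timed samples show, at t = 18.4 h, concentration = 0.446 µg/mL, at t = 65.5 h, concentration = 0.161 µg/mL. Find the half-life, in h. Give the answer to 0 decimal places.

32 h

k = ln(C₁/C₂) / (t₂ − t₁) = ln(0.446/0.161) / (65.5 − 18.4)
  = 1.019 / 47.10 = 0.02163 h⁻¹
t½ = ln2 / k = 0.693147 / 0.02163 = 32.05 h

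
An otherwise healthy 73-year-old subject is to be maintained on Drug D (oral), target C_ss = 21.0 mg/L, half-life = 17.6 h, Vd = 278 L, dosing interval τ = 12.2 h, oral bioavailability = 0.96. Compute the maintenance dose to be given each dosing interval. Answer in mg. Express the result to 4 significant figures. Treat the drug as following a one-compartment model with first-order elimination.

2922 mg

k = ln2 / t½ = 0.693147 / 17.6 = 0.03938 h⁻¹
CL = k × Vd = 0.03938 × 278 = 10.95 L/h
At steady state, F × (Dose/τ) = Css × CL.
Dose = Css × CL × τ / F = 21.0 × 10.95 × 12.2 / 0.96 = 2922 mg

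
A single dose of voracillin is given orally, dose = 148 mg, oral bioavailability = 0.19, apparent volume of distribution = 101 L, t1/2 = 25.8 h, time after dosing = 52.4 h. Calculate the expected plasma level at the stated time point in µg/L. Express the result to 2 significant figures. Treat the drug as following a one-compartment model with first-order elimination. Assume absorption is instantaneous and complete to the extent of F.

68 µg/L

Amount reaching circulation = F × Dose = 0.19 × 148.0 = 28.12 mg
C₀ = F·Dose / Vd = 28.12 / 101 = 0.2784 mg/L
k = ln2 / t½ = 0.693147 / 25.8 = 0.02687 h⁻¹
C = C₀ · e^(−k·t) = 0.2784 × e^(−0.02687 × 52.4)
  = 0.2784 × 0.2446 = 0.06810 mg/L
Convert: 0.06810 mg/L × 1000 = 68.10 µg/L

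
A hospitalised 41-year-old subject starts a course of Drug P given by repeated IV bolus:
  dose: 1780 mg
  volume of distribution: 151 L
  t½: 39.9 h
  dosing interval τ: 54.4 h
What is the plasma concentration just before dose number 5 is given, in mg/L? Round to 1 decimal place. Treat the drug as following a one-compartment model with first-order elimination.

C₀ per dose = Dose / Vd = 1780 / 151 = 11.79 mg/L
k = ln2 / t½ = 0.693147 / 39.9 = 0.01737 h⁻¹
Fraction remaining after one interval: r = e^(−kτ) = e^(−0.01737 × 54.4) = 0.3887
Before dose 5, 4 doses have been given (aged 1τ, 2τ, 3τ, 4τ).
C_trough = C₀ × (r + r² + … + r^4) = C₀ × r(1−r^4)/(1−r)
        = 11.79 × 0.3887 × (1 − 0.02283) / (1 − 0.3887) = 7.326 mg/L

7.3 mg/L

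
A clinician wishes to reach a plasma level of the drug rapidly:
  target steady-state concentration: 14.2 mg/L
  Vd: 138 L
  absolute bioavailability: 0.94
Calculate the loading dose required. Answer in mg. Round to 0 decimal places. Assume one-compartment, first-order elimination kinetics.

2085 mg

LD = Css × Vd / F = 14.2 × 138 / 0.94 = 2085 mg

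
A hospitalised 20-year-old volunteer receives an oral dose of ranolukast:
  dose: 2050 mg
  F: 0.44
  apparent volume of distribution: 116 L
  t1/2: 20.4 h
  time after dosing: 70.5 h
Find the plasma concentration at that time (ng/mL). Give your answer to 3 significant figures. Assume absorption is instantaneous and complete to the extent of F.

709 ng/mL

Amount reaching circulation = F × Dose = 0.44 × 2050 = 902.0 mg
C₀ = F·Dose / Vd = 902.0 / 116 = 7.776 mg/L
k = ln2 / t½ = 0.693147 / 20.4 = 0.03398 h⁻¹
C = C₀ · e^(−k·t) = 7.776 × e^(−0.03398 × 70.5)
  = 7.776 × 0.09112 = 0.7085 mg/L
Convert: 0.7085 mg/L × 1000 = 708.5 ng/mL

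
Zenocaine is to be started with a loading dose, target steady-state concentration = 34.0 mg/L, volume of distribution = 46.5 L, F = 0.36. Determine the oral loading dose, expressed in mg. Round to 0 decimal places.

4392 mg

LD = Css × Vd / F = 34.0 × 46.5 / 0.36 = 4392 mg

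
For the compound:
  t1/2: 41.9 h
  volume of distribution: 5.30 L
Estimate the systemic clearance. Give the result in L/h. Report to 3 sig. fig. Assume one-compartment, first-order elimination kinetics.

0.0877 L/h

k = ln2 / t½ = 0.693147 / 41.9 = 0.01654 h⁻¹
CL = k × Vd = 0.01654 × 5.30 = 0.08766 L/h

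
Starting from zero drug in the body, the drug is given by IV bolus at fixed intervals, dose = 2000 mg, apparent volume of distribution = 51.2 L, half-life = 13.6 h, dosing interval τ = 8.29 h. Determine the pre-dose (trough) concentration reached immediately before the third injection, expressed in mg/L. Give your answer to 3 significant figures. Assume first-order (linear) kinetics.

C₀ per dose = Dose / Vd = 2000 / 51.2 = 39.06 mg/L
k = ln2 / t½ = 0.693147 / 13.6 = 0.05097 h⁻¹
Fraction remaining after one interval: r = e^(−kτ) = e^(−0.05097 × 8.29) = 0.6554
Before dose 3, 2 doses have been given (aged 1τ, 2τ).
C_trough = C₀ × (r + r²) = 39.06 × (0.6554 + 0.4295) = 42.38 mg/L

42.4 mg/L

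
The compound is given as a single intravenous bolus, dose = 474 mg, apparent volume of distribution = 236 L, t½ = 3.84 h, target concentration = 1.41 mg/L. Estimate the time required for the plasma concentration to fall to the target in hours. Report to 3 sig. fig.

C₀ = Dose / Vd = 474.0 / 236 = 2.008 mg/L
k = ln2 / t½ = 0.693147 / 3.84 = 0.1805 h⁻¹
t = ln(C₀ / C) / k = ln(2.008 / 1.41) / 0.1805
  = ln(1.424) / 0.1805 = 0.3535 / 0.1805 = 1.958 h

1.96 h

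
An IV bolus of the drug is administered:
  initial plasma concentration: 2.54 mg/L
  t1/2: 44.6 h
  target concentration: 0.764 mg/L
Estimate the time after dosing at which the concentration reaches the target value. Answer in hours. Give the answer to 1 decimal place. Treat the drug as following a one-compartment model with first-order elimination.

k = ln2 / t½ = 0.693147 / 44.6 = 0.01554 h⁻¹
t = ln(C₀ / C) / k = ln(2.540 / 0.764) / 0.01554
  = ln(3.325) / 0.01554 = 1.201 / 0.01554 = 77.28 h

77.3 h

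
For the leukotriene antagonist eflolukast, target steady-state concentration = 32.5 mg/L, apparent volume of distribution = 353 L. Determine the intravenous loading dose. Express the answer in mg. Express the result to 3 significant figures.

LD = Css × Vd = 32.5 × 353 = 11470 mg

11500 mg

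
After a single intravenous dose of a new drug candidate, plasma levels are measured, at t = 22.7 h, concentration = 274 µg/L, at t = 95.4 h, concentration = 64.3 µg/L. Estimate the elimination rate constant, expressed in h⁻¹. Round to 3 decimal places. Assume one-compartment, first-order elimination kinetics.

k = ln(C₁/C₂) / (t₂ − t₁) = ln(274/64.3) / (95.4 − 22.7)
  = 1.450 / 72.70 = 0.01994 h⁻¹

0.020 h⁻¹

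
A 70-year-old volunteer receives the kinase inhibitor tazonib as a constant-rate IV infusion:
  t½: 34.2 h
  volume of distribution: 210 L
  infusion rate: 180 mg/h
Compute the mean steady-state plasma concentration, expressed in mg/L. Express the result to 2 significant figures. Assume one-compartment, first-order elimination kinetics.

42 mg/L

k = ln2 / t½ = 0.693147 / 34.2 = 0.02027 h⁻¹
CL = k × Vd = 0.02027 × 210 = 4.257 L/h
At steady state Css = R₀ / CL = 180 / 4.257 = 42.28 mg/L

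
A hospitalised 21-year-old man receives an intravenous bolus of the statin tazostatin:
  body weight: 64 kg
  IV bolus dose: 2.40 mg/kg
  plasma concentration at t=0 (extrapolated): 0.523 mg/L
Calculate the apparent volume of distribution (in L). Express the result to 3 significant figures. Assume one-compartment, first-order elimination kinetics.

294 L

Dose = 2.40 × 64 = 153.6 mg
Vd = Dose / C₀ = 153.6 / 0.523 = 293.7 L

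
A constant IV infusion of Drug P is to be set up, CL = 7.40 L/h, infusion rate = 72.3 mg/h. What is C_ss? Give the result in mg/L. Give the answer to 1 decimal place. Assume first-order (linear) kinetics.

9.8 mg/L

At steady state Css = R₀ / CL = 72.3 / 7.400 = 9.770 mg/L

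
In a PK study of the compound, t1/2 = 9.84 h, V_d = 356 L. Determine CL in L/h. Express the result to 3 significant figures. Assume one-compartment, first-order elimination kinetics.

25.1 L/h

k = ln2 / t½ = 0.693147 / 9.84 = 0.07044 h⁻¹
CL = k × Vd = 0.07044 × 356 = 25.08 L/h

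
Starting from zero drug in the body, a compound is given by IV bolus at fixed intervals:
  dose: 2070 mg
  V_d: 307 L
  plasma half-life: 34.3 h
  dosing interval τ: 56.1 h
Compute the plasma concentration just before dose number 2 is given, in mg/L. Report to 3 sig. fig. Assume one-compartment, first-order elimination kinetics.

C₀ per dose = Dose / Vd = 2070 / 307 = 6.743 mg/L
k = ln2 / t½ = 0.693147 / 34.3 = 0.02021 h⁻¹
Fraction remaining after one interval: r = e^(−kτ) = e^(−0.02021 × 56.1) = 0.3218
Before dose 2, 1 dose has been given (aged 1τ).
C_trough = C₀ × r = 6.743 × 0.3218 = 2.170 mg/L

2.17 mg/L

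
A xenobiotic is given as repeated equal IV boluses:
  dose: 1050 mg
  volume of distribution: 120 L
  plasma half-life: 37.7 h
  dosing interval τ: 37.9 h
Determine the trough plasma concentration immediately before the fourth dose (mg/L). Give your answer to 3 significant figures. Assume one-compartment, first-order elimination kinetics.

7.61 mg/L

C₀ per dose = Dose / Vd = 1050 / 120 = 8.750 mg/L
k = ln2 / t½ = 0.693147 / 37.7 = 0.01839 h⁻¹
Fraction remaining after one interval: r = e^(−kτ) = e^(−0.01839 × 37.9) = 0.4981
Before dose 4, 3 doses have been given (aged 1τ, 2τ, 3τ).
C_trough = C₀ × (r + r² + … + r^3) = C₀ × r(1−r^3)/(1−r)
        = 8.750 × 0.4981 × (1 − 0.1236) / (1 − 0.4981) = 7.610 mg/L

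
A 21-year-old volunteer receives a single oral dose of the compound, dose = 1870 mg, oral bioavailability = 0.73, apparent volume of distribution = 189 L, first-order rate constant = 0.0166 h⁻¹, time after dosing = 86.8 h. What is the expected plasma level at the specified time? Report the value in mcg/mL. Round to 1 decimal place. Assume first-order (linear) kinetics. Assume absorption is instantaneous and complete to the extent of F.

1.7 mcg/mL

Amount reaching circulation = F × Dose = 0.73 × 1870 = 1365 mg
C₀ = F·Dose / Vd = 1365 / 189 = 7.222 mg/L
C = C₀ · e^(−k·t) = 7.222 × e^(−0.01660 × 86.8)
  = 7.222 × 0.2367 = 1.709 mg/L
(1.709 mg/L = 1.709 mcg/mL)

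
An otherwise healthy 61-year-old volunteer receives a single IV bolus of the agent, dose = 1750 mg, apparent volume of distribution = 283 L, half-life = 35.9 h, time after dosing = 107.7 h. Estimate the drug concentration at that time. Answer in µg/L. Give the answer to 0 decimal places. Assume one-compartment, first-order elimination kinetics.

773 µg/L

C₀ = Dose / Vd = 1750 / 283 = 6.184 mg/L
k = ln2 / t½ = 0.693147 / 35.9 = 0.01931 h⁻¹
t / t½ = 107.7 / 35.9 = 3 half-lives
C = C₀ × (1/2)^3 = 6.184 × 0.1250 = 0.7730 mg/L
Convert: 0.7730 mg/L × 1000 = 773.0 µg/L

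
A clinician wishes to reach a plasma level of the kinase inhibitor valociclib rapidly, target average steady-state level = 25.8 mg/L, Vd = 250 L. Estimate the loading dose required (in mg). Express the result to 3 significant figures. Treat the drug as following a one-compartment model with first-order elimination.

LD = Css × Vd = 25.8 × 250 = 6450 mg

6450 mg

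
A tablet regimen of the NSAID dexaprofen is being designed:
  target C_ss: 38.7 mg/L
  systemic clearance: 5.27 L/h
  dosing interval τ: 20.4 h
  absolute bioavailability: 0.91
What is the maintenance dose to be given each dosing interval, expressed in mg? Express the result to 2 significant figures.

At steady state, F × (Dose/τ) = Css × CL.
Dose = Css × CL × τ / F = 38.7 × 5.270 × 20.4 / 0.91 = 4572 mg

4600 mg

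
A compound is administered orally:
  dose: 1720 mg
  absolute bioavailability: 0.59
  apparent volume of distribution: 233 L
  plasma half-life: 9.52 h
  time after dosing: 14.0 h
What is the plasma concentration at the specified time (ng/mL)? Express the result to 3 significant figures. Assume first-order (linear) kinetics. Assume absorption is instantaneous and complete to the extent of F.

Amount reaching circulation = F × Dose = 0.59 × 1720 = 1015 mg
C₀ = F·Dose / Vd = 1015 / 233 = 4.356 mg/L
k = ln2 / t½ = 0.693147 / 9.52 = 0.07281 h⁻¹
C = C₀ · e^(−k·t) = 4.356 × e^(−0.07281 × 14.0)
  = 4.356 × 0.3608 = 1.572 mg/L
Convert: 1.572 mg/L × 1000 = 1572 ng/mL

1570 ng/mL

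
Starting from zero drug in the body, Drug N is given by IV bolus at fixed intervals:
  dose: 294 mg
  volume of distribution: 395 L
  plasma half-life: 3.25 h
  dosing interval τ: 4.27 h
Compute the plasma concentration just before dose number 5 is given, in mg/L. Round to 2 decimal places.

C₀ per dose = Dose / Vd = 294 / 395 = 0.7443 mg/L
k = ln2 / t½ = 0.693147 / 3.25 = 0.2133 h⁻¹
Fraction remaining after one interval: r = e^(−kτ) = e^(−0.2133 × 4.27) = 0.4022
Before dose 5, 4 doses have been given (aged 1τ, 2τ, 3τ, 4τ).
C_trough = C₀ × (r + r² + … + r^4) = C₀ × r(1−r^4)/(1−r)
        = 0.7443 × 0.4022 × (1 − 0.02617) / (1 − 0.4022) = 0.4877 mg/L

0.49 mg/L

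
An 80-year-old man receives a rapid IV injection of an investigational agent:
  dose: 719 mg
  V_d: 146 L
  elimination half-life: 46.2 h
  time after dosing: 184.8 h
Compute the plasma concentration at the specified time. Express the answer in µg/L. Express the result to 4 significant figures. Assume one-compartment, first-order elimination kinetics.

307.8 µg/L

C₀ = Dose / Vd = 719.0 / 146 = 4.925 mg/L
k = ln2 / t½ = 0.693147 / 46.2 = 0.01500 h⁻¹
t / t½ = 184.8 / 46.2 = 4 half-lives
C = C₀ × (1/2)^4 = 4.925 × 0.06250 = 0.3078 mg/L
Convert: 0.3078 mg/L × 1000 = 307.8 µg/L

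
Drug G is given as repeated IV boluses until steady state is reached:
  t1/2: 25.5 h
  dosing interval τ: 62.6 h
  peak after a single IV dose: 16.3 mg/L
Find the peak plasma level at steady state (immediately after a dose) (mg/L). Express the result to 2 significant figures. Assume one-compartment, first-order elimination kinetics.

20 mg/L

k = ln2 / t½ = 0.693147 / 25.5 = 0.02718 h⁻¹
e^(−kτ) = e^(−0.02718 × 62.6) = 0.1824
Accumulation ratio R = 1 / (1 − e^(−kτ)) = 1 / (1 − 0.1824) = 1.223
Steady-state peak = C₀ × R = 16.3 × 1.223 = 19.93 mg/L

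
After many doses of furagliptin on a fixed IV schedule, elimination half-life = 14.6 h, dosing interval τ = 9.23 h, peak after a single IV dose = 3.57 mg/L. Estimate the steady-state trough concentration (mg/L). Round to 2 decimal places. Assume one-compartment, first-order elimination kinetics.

6.49 mg/L

k = ln2 / t½ = 0.693147 / 14.6 = 0.04748 h⁻¹
e^(−kτ) = e^(−0.04748 × 9.23) = 0.6452
Accumulation ratio R = 1 / (1 − e^(−kτ)) = 1 / (1 − 0.6452) = 2.818
Steady-state trough = C₀ × R × e^(−kτ) = 3.57 × 2.818 × 0.6452 = 6.491 mg/L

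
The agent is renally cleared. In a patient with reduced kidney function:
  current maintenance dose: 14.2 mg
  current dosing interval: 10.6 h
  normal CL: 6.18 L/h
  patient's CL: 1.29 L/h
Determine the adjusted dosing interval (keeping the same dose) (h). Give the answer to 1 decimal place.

To keep the same average steady-state level, dosing rate must scale with clearance.
CL ratio = 1.29 / 6.18 = 0.2087
New interval (same dose) = 10.6 / 0.2087 = 50.79 h

50.8 h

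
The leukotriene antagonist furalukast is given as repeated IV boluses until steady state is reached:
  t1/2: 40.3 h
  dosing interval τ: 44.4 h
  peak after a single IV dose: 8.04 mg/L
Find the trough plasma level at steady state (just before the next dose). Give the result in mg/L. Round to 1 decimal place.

7.0 mg/L

k = ln2 / t½ = 0.693147 / 40.3 = 0.01720 h⁻¹
e^(−kτ) = e^(−0.01720 × 44.4) = 0.4659
Accumulation ratio R = 1 / (1 − e^(−kτ)) = 1 / (1 − 0.4659) = 1.872
Steady-state trough = C₀ × R × e^(−kτ) = 8.04 × 1.872 × 0.4659 = 7.012 mg/L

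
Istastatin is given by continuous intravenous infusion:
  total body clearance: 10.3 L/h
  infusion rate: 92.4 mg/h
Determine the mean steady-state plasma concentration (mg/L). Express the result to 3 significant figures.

8.97 mg/L

At steady state Css = R₀ / CL = 92.4 / 10.30 = 8.971 mg/L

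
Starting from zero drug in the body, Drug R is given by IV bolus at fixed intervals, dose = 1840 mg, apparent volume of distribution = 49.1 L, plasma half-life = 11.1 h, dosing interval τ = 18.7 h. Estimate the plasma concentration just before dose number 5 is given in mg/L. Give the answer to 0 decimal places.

C₀ per dose = Dose / Vd = 1840 / 49.1 = 37.47 mg/L
k = ln2 / t½ = 0.693147 / 11.1 = 0.06245 h⁻¹
Fraction remaining after one interval: r = e^(−kτ) = e^(−0.06245 × 18.7) = 0.3110
Before dose 5, 4 doses have been given (aged 1τ, 2τ, 3τ, 4τ).
C_trough = C₀ × (r + r² + … + r^4) = C₀ × r(1−r^4)/(1−r)
        = 37.47 × 0.3110 × (1 − 0.009355) / (1 − 0.3110) = 16.75 mg/L

17 mg/L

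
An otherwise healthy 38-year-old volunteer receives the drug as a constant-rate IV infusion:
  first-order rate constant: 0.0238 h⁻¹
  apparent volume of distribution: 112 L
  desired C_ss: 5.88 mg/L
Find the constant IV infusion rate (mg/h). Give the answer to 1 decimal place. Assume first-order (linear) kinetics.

CL = k × Vd = 0.02380 × 112 = 2.666 L/h
At steady state, infusion rate R₀ = Css × CL = 5.88 × 2.666 = 15.68 mg/h

15.7 mg/h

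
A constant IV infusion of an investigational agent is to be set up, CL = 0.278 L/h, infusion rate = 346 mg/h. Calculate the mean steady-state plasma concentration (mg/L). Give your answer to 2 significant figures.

At steady state Css = R₀ / CL = 346 / 0.2780 = 1245 mg/L

1200 mg/L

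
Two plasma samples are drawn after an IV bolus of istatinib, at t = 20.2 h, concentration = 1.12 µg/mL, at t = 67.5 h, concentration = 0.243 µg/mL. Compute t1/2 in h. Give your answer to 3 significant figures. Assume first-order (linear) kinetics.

21.5 h

k = ln(C₁/C₂) / (t₂ − t₁) = ln(1.12/0.243) / (67.5 − 20.2)
  = 1.528 / 47.30 = 0.03230 h⁻¹
t½ = ln2 / k = 0.693147 / 0.03230 = 21.46 h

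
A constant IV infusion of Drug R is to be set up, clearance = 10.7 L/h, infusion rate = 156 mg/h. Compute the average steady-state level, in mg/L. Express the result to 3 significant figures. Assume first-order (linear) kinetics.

14.6 mg/L

At steady state Css = R₀ / CL = 156 / 10.70 = 14.58 mg/L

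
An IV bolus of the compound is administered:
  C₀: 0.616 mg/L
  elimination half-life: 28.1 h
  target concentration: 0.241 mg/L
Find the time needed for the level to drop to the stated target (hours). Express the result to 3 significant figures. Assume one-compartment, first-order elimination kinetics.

k = ln2 / t½ = 0.693147 / 28.1 = 0.02467 h⁻¹
t = ln(C₀ / C) / k = ln(0.6160 / 0.241) / 0.02467
  = ln(2.556) / 0.02467 = 0.9384 / 0.02467 = 38.04 h

38.0 h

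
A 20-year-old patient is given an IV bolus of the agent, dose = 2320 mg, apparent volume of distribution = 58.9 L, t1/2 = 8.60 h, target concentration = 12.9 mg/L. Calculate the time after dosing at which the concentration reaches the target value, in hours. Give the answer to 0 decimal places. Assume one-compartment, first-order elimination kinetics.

C₀ = Dose / Vd = 2320 / 58.9 = 39.39 mg/L
k = ln2 / t½ = 0.693147 / 8.60 = 0.08060 h⁻¹
t = ln(C₀ / C) / k = ln(39.39 / 12.9) / 0.08060
  = ln(3.053) / 0.08060 = 1.116 / 0.08060 = 13.85 h

14 h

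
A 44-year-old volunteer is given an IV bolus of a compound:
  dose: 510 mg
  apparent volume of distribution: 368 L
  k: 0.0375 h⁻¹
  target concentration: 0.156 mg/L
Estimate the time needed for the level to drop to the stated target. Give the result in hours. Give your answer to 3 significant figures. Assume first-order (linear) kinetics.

C₀ = Dose / Vd = 510.0 / 368 = 1.386 mg/L
t = ln(C₀ / C) / k = ln(1.386 / 0.156) / 0.03750
  = ln(8.885) / 0.03750 = 2.184 / 0.03750 = 58.24 h

58.2 h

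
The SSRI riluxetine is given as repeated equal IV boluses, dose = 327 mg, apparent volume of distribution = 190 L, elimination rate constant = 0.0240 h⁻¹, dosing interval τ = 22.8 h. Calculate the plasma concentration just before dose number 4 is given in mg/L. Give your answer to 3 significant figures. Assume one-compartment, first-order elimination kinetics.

1.91 mg/L

C₀ per dose = Dose / Vd = 327 / 190 = 1.721 mg/L
Fraction remaining after one interval: r = e^(−kτ) = e^(−0.02400 × 22.8) = 0.5786
Before dose 4, 3 doses have been given (aged 1τ, 2τ, 3τ).
C_trough = C₀ × (r + r² + … + r^3) = C₀ × r(1−r^3)/(1−r)
        = 1.721 × 0.5786 × (1 − 0.1937) / (1 − 0.5786) = 1.905 mg/L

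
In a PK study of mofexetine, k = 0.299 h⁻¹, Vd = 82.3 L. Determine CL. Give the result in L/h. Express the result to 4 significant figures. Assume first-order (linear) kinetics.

CL = k × Vd = 0.299 × 82.3 = 24.61 L/h

24.61 L/h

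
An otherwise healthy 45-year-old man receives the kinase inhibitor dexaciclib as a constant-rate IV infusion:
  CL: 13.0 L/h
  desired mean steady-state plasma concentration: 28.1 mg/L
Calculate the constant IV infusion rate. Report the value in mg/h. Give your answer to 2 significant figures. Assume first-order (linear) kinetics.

370 mg/h

At steady state, infusion rate R₀ = Css × CL = 28.1 × 13.00 = 365.3 mg/h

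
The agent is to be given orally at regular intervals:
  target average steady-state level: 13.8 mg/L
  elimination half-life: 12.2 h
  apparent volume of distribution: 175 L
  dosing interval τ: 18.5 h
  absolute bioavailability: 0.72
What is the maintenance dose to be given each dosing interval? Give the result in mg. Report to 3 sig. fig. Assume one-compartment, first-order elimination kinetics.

k = ln2 / t½ = 0.693147 / 12.2 = 0.05682 h⁻¹
CL = k × Vd = 0.05682 × 175 = 9.944 L/h
At steady state, F × (Dose/τ) = Css × CL.
Dose = Css × CL × τ / F = 13.8 × 9.944 × 18.5 / 0.72 = 3526 mg

3530 mg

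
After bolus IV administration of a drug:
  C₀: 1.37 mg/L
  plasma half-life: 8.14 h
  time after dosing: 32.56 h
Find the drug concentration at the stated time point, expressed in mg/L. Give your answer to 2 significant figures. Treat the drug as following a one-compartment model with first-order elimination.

k = ln2 / t½ = 0.693147 / 8.14 = 0.08515 h⁻¹
t / t½ = 32.56 / 8.14 = 4 half-lives
C = C₀ × (1/2)^4 = 1.370 × 0.06250 = 0.08563 mg/L

0.086 mg/L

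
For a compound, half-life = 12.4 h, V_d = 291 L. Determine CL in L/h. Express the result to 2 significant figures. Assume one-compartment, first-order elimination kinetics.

16 L/h

k = ln2 / t½ = 0.693147 / 12.4 = 0.05590 h⁻¹
CL = k × Vd = 0.05590 × 291 = 16.27 L/h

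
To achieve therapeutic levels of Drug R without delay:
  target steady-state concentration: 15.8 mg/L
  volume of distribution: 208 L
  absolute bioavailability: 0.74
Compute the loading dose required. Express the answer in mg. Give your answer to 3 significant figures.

LD = Css × Vd / F = 15.8 × 208 / 0.74 = 4441 mg

4440 mg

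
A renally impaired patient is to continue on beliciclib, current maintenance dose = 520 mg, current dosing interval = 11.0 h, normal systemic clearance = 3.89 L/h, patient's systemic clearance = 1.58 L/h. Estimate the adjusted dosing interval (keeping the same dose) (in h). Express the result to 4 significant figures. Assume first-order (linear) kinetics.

27.08 h

To keep the same average steady-state level, dosing rate must scale with clearance.
CL ratio = 1.58 / 3.89 = 0.4062
New interval (same dose) = 11.0 / 0.4062 = 27.08 h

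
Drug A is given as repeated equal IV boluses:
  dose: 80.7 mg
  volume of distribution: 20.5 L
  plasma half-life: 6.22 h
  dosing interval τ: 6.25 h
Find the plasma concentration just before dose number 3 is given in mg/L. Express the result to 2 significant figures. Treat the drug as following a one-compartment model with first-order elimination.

2.9 mg/L

C₀ per dose = Dose / Vd = 80.7 / 20.5 = 3.937 mg/L
k = ln2 / t½ = 0.693147 / 6.22 = 0.1114 h⁻¹
Fraction remaining after one interval: r = e^(−kτ) = e^(−0.1114 × 6.25) = 0.4985
Before dose 3, 2 doses have been given (aged 1τ, 2τ).
C_trough = C₀ × (r + r²) = 3.937 × (0.4985 + 0.2485) = 2.941 mg/L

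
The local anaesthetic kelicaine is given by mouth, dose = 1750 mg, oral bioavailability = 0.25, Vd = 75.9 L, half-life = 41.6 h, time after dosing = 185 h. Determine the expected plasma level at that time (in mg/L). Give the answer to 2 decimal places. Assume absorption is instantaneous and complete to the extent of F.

Amount reaching circulation = F × Dose = 0.25 × 1750 = 437.5 mg
C₀ = F·Dose / Vd = 437.5 / 75.9 = 5.764 mg/L
k = ln2 / t½ = 0.693147 / 41.6 = 0.01666 h⁻¹
C = C₀ · e^(−k·t) = 5.764 × e^(−0.01666 × 185)
  = 5.764 × 0.04586 = 0.2643 mg/L

0.26 mg/L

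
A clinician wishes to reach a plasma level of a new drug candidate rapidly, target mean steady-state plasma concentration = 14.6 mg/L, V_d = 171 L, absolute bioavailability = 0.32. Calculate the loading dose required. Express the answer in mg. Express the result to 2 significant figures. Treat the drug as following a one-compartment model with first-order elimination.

LD = Css × Vd / F = 14.6 × 171 / 0.32 = 7802 mg

7800 mg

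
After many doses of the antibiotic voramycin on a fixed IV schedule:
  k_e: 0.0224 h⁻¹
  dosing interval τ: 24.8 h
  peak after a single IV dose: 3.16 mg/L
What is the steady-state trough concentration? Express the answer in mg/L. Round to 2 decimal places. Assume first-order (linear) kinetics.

4.25 mg/L

e^(−kτ) = e^(−0.02240 × 24.8) = 0.5738
Accumulation ratio R = 1 / (1 − e^(−kτ)) = 1 / (1 − 0.5738) = 2.346
Steady-state trough = C₀ × R × e^(−kτ) = 3.16 × 2.346 × 0.5738 = 4.254 mg/L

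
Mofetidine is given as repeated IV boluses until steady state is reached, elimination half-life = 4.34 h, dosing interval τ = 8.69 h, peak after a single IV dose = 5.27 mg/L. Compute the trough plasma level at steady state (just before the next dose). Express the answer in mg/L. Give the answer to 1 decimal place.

1.8 mg/L

k = ln2 / t½ = 0.693147 / 4.34 = 0.1597 h⁻¹
e^(−kτ) = e^(−0.1597 × 8.69) = 0.2496
Accumulation ratio R = 1 / (1 − e^(−kτ)) = 1 / (1 − 0.2496) = 1.333
Steady-state trough = C₀ × R × e^(−kτ) = 5.27 × 1.333 × 0.2496 = 1.753 mg/L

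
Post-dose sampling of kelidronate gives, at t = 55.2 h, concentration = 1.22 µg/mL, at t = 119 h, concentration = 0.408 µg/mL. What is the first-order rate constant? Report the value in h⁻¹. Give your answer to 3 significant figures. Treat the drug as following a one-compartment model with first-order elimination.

k = ln(C₁/C₂) / (t₂ − t₁) = ln(1.22/0.408) / (119 − 55.2)
  = 1.095 / 63.80 = 0.01716 h⁻¹

0.0172 h⁻¹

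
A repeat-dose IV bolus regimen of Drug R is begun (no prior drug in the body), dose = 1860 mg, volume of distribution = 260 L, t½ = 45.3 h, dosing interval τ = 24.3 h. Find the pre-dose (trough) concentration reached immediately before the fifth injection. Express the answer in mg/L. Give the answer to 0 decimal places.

12 mg/L

C₀ per dose = Dose / Vd = 1860 / 260 = 7.154 mg/L
k = ln2 / t½ = 0.693147 / 45.3 = 0.01530 h⁻¹
Fraction remaining after one interval: r = e^(−kτ) = e^(−0.01530 × 24.3) = 0.6895
Before dose 5, 4 doses have been given (aged 1τ, 2τ, 3τ, 4τ).
C_trough = C₀ × (r + r² + … + r^4) = C₀ × r(1−r^4)/(1−r)
        = 7.154 × 0.6895 × (1 − 0.2260) / (1 − 0.6895) = 12.30 mg/L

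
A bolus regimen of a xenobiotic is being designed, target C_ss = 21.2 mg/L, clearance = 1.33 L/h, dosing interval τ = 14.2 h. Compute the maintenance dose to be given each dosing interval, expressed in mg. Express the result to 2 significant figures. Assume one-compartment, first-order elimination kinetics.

400 mg

At steady state, Dose/τ = Css × CL.
Dose = Css × CL × τ = 21.2 × 1.330 × 14.2 = 400.4 mg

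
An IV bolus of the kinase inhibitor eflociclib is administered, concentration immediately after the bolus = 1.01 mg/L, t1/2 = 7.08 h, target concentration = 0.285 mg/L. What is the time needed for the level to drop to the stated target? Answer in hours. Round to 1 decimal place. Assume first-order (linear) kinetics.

12.9 h

k = ln2 / t½ = 0.693147 / 7.08 = 0.09790 h⁻¹
t = ln(C₀ / C) / k = ln(1.010 / 0.285) / 0.09790
  = ln(3.544) / 0.09790 = 1.265 / 0.09790 = 12.92 h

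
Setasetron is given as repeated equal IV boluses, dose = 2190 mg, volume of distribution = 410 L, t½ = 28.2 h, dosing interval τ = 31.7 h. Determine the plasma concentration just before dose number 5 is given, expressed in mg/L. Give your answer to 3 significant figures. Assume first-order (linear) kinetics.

C₀ per dose = Dose / Vd = 2190 / 410 = 5.341 mg/L
k = ln2 / t½ = 0.693147 / 28.2 = 0.02458 h⁻¹
Fraction remaining after one interval: r = e^(−kτ) = e^(−0.02458 × 31.7) = 0.4588
Before dose 5, 4 doses have been given (aged 1τ, 2τ, 3τ, 4τ).
C_trough = C₀ × (r + r² + … + r^4) = C₀ × r(1−r^4)/(1−r)
        = 5.341 × 0.4588 × (1 − 0.04431) / (1 − 0.4588) = 4.327 mg/L

4.33 mg/L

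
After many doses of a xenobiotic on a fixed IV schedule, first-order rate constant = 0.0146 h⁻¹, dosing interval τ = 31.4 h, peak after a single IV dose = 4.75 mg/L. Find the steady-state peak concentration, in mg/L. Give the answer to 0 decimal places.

e^(−kτ) = e^(−0.01460 × 31.4) = 0.6323
Accumulation ratio R = 1 / (1 − e^(−kτ)) = 1 / (1 − 0.6323) = 2.720
Steady-state peak = C₀ × R = 4.75 × 2.720 = 12.92 mg/L

13 mg/L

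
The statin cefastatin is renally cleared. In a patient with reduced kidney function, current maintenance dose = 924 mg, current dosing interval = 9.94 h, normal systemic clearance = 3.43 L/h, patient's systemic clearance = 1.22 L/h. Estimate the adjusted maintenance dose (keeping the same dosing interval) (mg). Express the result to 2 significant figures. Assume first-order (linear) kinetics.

To keep the same average steady-state level, dosing rate must scale with clearance.
CL ratio = 1.22 / 3.43 = 0.3557
New dose (same interval) = 924 × 0.3557 = 328.7 mg

330 mg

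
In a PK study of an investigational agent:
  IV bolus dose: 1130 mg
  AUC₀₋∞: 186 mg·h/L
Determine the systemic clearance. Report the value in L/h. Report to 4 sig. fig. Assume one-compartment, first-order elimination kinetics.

CL = Dose / AUC = 1130 / 186 = 6.075 L/h

6.075 L/h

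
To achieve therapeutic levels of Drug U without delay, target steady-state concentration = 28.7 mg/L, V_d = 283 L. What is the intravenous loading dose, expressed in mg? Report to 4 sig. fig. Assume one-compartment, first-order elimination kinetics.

LD = Css × Vd = 28.7 × 283 = 8122 mg

8122 mg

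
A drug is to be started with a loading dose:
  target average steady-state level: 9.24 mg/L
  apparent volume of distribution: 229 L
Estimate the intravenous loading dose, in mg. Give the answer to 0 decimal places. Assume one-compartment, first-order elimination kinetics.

LD = Css × Vd = 9.24 × 229 = 2116 mg

2116 mg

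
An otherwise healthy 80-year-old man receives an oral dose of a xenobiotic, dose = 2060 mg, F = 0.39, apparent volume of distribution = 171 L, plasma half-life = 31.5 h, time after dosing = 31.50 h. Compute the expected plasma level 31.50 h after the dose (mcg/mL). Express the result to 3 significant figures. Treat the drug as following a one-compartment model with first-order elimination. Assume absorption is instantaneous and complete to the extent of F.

2.35 mcg/mL

Amount reaching circulation = F × Dose = 0.39 × 2060 = 803.4 mg
C₀ = F·Dose / Vd = 803.4 / 171 = 4.698 mg/L
k = ln2 / t½ = 0.693147 / 31.5 = 0.02200 h⁻¹
t / t½ = 31.50 / 31.5 = 1 half-lives
C = C₀ × (1/2)^1 = 4.698 × 0.5000 = 2.349 mg/L
(2.349 mg/L = 2.349 mcg/mL)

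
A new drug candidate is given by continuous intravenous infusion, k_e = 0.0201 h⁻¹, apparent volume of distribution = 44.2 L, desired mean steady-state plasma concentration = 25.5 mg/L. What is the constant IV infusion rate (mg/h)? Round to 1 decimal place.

22.7 mg/h

CL = k × Vd = 0.02010 × 44.2 = 0.8884 L/h
At steady state, infusion rate R₀ = Css × CL = 25.5 × 0.8884 = 22.65 mg/h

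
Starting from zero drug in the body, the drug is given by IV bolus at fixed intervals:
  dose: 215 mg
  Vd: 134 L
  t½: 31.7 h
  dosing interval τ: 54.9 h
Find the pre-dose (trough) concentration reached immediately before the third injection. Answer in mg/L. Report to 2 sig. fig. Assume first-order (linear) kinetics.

0.63 mg/L

C₀ per dose = Dose / Vd = 215 / 134 = 1.604 mg/L
k = ln2 / t½ = 0.693147 / 31.7 = 0.02187 h⁻¹
Fraction remaining after one interval: r = e^(−kτ) = e^(−0.02187 × 54.9) = 0.3010
Before dose 3, 2 doses have been given (aged 1τ, 2τ).
C_trough = C₀ × (r + r²) = 1.604 × (0.3010 + 0.09060) = 0.6281 mg/L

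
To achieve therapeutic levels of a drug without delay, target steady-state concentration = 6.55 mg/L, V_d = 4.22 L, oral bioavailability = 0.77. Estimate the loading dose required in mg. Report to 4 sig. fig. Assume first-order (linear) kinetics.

35.90 mg

LD = Css × Vd / F = 6.55 × 4.22 / 0.77 = 35.90 mg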